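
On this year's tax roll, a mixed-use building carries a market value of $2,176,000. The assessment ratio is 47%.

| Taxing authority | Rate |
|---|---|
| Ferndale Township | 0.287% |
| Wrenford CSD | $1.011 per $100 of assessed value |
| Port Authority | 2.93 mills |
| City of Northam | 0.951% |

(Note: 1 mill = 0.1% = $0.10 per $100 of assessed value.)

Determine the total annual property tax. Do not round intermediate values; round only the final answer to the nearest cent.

Assessed value = $2,176,000 × 0.47 = $1,022,720
Ferndale Township: $1,022,720 × 0.00287 = $2,935.2064
Wrenford CSD: $1,022,720 × 0.01011 = $10,339.6992
Port Authority: $1,022,720 × 0.00293 = $2,996.5696
City of Northam: $1,022,720 × 0.00951 = $9,726.0672
Total = $25,997.5424

$25,997.54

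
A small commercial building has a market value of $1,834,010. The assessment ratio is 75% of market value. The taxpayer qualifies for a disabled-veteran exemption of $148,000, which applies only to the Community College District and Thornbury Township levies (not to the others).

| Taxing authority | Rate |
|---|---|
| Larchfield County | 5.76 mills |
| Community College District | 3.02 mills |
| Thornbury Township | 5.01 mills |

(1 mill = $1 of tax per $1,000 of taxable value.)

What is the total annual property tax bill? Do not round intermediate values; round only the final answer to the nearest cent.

$17,779.81

Assessed value = $1,834,010 × 0.75 = $1,375,507.5
Larchfield County: $1,375,507.5 × 0.00576 = $7,922.9232
Community College District: ($1,375,507.5 − $148,000) × 0.00302 = $1,227,507.5 × 0.00302 = $3,707.07265
Thornbury Township: ($1,375,507.5 − $148,000) × 0.00501 = $1,227,507.5 × 0.00501 = $6,149.812575
Total = $17,779.808425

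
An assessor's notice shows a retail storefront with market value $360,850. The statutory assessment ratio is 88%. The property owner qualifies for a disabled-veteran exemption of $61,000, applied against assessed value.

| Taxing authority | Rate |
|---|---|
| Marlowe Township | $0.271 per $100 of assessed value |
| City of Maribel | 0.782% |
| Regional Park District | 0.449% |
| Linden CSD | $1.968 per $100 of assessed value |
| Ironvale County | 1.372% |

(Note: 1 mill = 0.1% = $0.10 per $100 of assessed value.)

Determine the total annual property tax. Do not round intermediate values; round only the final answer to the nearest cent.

$12,422.05

Assessed value = $360,850 × 0.88 = $317,548
Taxable value = $317,548 − $61,000 = $256,548
Marlowe Township: $256,548 × 0.00271 = $695.24508
City of Maribel: $256,548 × 0.00782 = $2,006.20536
Regional Park District: $256,548 × 0.00449 = $1,151.90052
Linden CSD: $256,548 × 0.01968 = $5,048.86464
Ironvale County: $256,548 × 0.01372 = $3,519.83856
Total = $12,422.05416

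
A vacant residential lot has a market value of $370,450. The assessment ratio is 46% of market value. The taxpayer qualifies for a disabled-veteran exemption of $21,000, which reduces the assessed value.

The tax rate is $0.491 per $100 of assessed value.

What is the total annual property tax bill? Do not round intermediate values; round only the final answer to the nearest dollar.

Assessed value = $370,450 × 0.46 = $170,407
Taxable value = $170,407 − $21,000 = $149,407
Tax = $149,407 × 0.00491 = $733.58837

$734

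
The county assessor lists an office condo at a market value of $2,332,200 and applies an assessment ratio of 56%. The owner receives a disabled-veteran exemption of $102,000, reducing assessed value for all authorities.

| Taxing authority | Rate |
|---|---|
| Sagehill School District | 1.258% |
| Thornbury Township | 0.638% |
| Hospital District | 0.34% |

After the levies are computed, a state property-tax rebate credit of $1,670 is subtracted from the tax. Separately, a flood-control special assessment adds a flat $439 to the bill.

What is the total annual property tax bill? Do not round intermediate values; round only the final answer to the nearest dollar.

Assessed value = $2,332,200 × 0.56 = $1,306,032
Taxable value = $1,306,032 − $102,000 = $1,204,032
Sagehill School District: $1,204,032 × 0.01258 = $15,146.72256
Thornbury Township: $1,204,032 × 0.00638 = $7,681.72416
Hospital District: $1,204,032 × 0.0034 = $4,093.7088
Levies subtotal = $26,922.15552
After credit = $26,922.15552 − $1,670 = $25,252.15552
Total = $25,252.15552 + $439 = $25,691.15552

$25,691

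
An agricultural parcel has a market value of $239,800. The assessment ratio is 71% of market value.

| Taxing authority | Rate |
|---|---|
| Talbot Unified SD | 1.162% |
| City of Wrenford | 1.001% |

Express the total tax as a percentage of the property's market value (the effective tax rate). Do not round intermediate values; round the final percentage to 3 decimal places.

1.536%

Assessed value = $239,800 × 0.71 = $170,258
Talbot Unified SD: $170,258 × 0.01162 = $1,978.39796
City of Wrenford: $170,258 × 0.01001 = $1,704.28258
Total tax = $3,682.68054
Effective rate = $3,682.68054 ÷ $239,800 = 1.536% of market value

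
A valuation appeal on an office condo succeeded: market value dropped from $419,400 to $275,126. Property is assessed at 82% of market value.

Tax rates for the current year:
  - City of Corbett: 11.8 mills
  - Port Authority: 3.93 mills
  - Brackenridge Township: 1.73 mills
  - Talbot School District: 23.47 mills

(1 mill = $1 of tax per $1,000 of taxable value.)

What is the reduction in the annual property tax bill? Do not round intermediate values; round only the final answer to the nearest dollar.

Old assessed value = $419,400 × 0.82 = $343,908
New assessed value = $275,126 × 0.82 = $225,603.32
Combined rate = 0.0118 + 0.00393 + 0.00173 + 0.02347 = 0.04093
Old tax = $343,908 × 0.04093 = $14,076.15444
New tax = $225,603.32 × 0.04093 = $9,233.9438876
Reduction = $14,076.15444 − $9,233.9438876 = $4,842.2105524

$4,842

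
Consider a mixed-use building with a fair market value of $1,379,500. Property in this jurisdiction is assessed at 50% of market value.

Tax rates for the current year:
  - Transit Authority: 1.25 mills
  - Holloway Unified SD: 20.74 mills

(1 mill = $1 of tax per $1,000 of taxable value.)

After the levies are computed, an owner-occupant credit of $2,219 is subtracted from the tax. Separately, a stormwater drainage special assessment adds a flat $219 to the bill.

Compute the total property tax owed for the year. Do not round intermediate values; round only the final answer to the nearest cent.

Assessed value = $1,379,500 × 0.5 = $689,750
Transit Authority: $689,750 × 0.00125 = $862.1875
Holloway Unified SD: $689,750 × 0.02074 = $14,305.415
Levies subtotal = $15,167.6025
After credit = $15,167.6025 − $2,219 = $12,948.6025
Total = $12,948.6025 + $219 = $13,167.6025

$13,167.60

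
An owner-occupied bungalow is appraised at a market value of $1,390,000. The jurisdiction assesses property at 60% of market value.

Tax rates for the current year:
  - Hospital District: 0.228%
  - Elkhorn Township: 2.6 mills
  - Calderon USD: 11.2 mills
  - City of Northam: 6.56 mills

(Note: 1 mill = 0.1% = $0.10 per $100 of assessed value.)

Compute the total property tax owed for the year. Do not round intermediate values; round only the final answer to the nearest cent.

$18,881.76

Assessed value = $1,390,000 × 0.6 = $834,000
Hospital District: $834,000 × 0.00228 = $1,901.52
Elkhorn Township: $834,000 × 0.0026 = $2,168.4
Calderon USD: $834,000 × 0.0112 = $9,340.8
City of Northam: $834,000 × 0.00656 = $5,471.04
Total = $18,881.76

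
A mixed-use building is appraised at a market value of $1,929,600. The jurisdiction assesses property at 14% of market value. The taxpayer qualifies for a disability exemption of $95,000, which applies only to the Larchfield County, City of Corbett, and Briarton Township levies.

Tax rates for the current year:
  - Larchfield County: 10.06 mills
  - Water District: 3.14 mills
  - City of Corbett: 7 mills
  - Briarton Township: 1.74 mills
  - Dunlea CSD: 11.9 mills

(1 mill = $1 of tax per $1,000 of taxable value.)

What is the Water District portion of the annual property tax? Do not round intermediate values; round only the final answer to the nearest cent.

Assessed value = $1,929,600 × 0.14 = $270,144
Water District taxable value = $270,144 (exemption does not apply)
Water District levy = $270,144 × 0.00314 = $848.25216

$848.25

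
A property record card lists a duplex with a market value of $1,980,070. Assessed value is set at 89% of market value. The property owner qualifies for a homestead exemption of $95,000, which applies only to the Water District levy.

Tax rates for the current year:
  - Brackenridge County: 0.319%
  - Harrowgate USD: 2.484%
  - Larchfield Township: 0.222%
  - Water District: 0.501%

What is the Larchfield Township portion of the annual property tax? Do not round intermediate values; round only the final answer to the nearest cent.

$3,912.22

Assessed value = $1,980,070 × 0.89 = $1,762,262.3
Larchfield Township taxable value = $1,762,262.3 (exemption does not apply)
Larchfield Township levy = $1,762,262.3 × 0.00222 = $3,912.222306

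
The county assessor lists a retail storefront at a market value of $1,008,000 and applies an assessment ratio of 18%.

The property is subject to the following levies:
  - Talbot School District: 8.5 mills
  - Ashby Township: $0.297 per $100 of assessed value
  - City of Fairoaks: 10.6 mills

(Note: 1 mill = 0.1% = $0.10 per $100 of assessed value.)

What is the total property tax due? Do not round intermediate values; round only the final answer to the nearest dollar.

Assessed value = $1,008,000 × 0.18 = $181,440
Talbot School District: $181,440 × 0.0085 = $1,542.24
Ashby Township: $181,440 × 0.00297 = $538.8768
City of Fairoaks: $181,440 × 0.0106 = $1,923.264
Total = $4,004.3808

$4,004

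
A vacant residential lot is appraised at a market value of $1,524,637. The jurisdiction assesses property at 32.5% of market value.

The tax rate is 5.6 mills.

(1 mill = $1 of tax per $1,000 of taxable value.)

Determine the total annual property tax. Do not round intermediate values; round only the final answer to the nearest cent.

Assessed value = $1,524,637 × 0.325 = $495,507.025
Tax = $495,507.025 × 0.0056 = $2,774.83934

$2,774.84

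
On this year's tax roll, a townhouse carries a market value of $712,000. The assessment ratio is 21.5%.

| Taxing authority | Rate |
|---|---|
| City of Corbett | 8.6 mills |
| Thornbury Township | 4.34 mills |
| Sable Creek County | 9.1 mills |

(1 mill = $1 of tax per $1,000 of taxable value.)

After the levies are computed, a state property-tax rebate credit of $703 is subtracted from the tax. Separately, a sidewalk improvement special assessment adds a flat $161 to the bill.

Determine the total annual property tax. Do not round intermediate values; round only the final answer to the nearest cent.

$2,831.88

Assessed value = $712,000 × 0.215 = $153,080
City of Corbett: $153,080 × 0.0086 = $1,316.488
Thornbury Township: $153,080 × 0.00434 = $664.3672
Sable Creek County: $153,080 × 0.0091 = $1,393.028
Levies subtotal = $3,373.8832
After credit = $3,373.8832 − $703 = $2,670.8832
Total = $2,670.8832 + $161 = $2,831.8832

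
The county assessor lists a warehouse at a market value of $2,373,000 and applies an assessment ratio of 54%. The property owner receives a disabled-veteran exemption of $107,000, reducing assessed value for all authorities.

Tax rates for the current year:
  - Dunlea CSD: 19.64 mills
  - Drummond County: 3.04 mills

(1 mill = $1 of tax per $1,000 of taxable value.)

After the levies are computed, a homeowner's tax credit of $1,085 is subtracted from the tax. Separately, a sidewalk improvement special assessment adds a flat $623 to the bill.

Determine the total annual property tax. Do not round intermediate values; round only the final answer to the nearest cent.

Assessed value = $2,373,000 × 0.54 = $1,281,420
Taxable value = $1,281,420 − $107,000 = $1,174,420
Dunlea CSD: $1,174,420 × 0.01964 = $23,065.6088
Drummond County: $1,174,420 × 0.00304 = $3,570.2368
Levies subtotal = $26,635.8456
After credit = $26,635.8456 − $1,085 = $25,550.8456
Total = $25,550.8456 + $623 = $26,173.8456

$26,173.85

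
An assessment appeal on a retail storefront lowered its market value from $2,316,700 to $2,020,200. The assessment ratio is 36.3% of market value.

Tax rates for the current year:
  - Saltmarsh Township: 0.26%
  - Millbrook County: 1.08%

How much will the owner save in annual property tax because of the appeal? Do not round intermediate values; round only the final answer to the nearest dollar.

Old assessed value = $2,316,700 × 0.363 = $840,962.1
New assessed value = $2,020,200 × 0.363 = $733,332.6
Combined rate = 0.0026 + 0.0108 = 0.0134
Old tax = $840,962.1 × 0.0134 = $11,268.89214
New tax = $733,332.6 × 0.0134 = $9,826.65684
Reduction = $11,268.89214 − $9,826.65684 = $1,442.2353

$1,442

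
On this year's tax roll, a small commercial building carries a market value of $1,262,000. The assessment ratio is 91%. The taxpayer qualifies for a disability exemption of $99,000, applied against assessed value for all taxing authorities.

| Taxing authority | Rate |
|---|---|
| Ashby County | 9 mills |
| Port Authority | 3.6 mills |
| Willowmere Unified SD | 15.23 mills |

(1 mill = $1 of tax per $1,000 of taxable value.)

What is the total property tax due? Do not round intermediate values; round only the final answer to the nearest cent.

$29,205.36

Assessed value = $1,262,000 × 0.91 = $1,148,420
Taxable value = $1,148,420 − $99,000 = $1,049,420
Ashby County: $1,049,420 × 0.009 = $9,444.78
Port Authority: $1,049,420 × 0.0036 = $3,777.912
Willowmere Unified SD: $1,049,420 × 0.01523 = $15,982.6666
Total = $9,444.78 + $3,777.912 + $15,982.6666 = $29,205.3586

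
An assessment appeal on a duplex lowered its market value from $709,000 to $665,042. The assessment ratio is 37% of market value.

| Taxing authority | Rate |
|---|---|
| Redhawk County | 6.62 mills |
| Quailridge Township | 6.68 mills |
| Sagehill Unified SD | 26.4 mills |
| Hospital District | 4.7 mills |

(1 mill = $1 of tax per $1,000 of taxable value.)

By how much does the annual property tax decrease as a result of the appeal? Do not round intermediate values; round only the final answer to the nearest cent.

Old assessed value = $709,000 × 0.37 = $262,330
New assessed value = $665,042 × 0.37 = $246,065.54
Combined rate = 0.00662 + 0.00668 + 0.0264 + 0.0047 = 0.0444
Old tax = $262,330 × 0.0444 = $11,647.452
New tax = $246,065.54 × 0.0444 = $10,925.309976
Reduction = $11,647.452 − $10,925.309976 = $722.142024

$722.14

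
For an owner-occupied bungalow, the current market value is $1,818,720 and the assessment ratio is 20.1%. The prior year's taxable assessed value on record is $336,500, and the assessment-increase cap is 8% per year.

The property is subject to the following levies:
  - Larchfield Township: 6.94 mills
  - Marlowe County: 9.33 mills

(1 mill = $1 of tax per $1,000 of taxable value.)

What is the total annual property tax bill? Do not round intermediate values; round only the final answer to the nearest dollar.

Uncapped assessed value = $1,818,720 × 0.201 = $365,562.72
Cap limit = $336,500 × 1.08 = $363,420
Taxable assessed value = min($365,562.72, $363,420) = $363,420 (cap binds)
Larchfield Township: $363,420 × 0.00694 = $2,522.1348
Marlowe County: $363,420 × 0.00933 = $3,390.7086
Total = $5,912.8434

$5,913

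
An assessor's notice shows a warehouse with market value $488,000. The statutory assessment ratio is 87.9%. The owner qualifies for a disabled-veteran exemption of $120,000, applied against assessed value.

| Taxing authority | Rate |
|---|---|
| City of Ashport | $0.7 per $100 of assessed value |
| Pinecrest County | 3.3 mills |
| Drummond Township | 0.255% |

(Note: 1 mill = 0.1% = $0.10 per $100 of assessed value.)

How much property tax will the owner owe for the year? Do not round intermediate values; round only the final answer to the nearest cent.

Assessed value = $488,000 × 0.879 = $428,952
Taxable value = $428,952 − $120,000 = $308,952
City of Ashport: $308,952 × 0.007 = $2,162.664
Pinecrest County: $308,952 × 0.0033 = $1,019.5416
Drummond Township: $308,952 × 0.00255 = $787.8276
Total = $3,970.0332

$3,970.03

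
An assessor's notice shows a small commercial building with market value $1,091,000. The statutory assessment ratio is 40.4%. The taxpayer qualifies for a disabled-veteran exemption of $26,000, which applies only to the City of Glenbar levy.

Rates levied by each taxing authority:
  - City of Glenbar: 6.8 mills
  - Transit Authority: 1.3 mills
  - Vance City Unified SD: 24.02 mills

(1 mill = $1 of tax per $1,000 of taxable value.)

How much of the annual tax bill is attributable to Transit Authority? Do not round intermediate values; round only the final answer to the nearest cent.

Assessed value = $1,091,000 × 0.404 = $440,764
Transit Authority taxable value = $440,764 (exemption does not apply)
Transit Authority levy = $440,764 × 0.0013 = $572.9932

$572.99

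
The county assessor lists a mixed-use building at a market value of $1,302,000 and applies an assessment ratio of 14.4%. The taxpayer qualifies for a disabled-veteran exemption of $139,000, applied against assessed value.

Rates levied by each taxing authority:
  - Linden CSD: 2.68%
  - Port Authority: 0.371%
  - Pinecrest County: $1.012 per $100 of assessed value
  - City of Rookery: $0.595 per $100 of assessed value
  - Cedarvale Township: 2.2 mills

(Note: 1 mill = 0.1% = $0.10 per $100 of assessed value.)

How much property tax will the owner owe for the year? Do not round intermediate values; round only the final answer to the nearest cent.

Assessed value = $1,302,000 × 0.144 = $187,488
Taxable value = $187,488 − $139,000 = $48,488
Linden CSD: $48,488 × 0.0268 = $1,299.4784
Port Authority: $48,488 × 0.00371 = $179.89048
Pinecrest County: $48,488 × 0.01012 = $490.69856
City of Rookery: $48,488 × 0.00595 = $288.5036
Cedarvale Township: $48,488 × 0.0022 = $106.6736
Total = $2,365.24464

$2,365.24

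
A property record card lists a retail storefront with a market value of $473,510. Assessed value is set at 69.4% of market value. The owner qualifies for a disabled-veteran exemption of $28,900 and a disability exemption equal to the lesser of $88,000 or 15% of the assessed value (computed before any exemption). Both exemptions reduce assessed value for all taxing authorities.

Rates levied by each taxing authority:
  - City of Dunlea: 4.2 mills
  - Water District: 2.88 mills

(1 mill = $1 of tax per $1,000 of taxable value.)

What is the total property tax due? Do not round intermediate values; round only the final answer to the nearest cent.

Assessed value = $473,510 × 0.694 = $328,615.94
Disability exemption = min($88,000, 15% × $328,615.94) = min($88,000, $49,292.391) = $49,292.391 (percentage binds)
Taxable value = $328,615.94 − $28,900 − $49,292.391 = $250,423.549
City of Dunlea: $250,423.549 × 0.0042 = $1,051.7789058
Water District: $250,423.549 × 0.00288 = $721.21982112
Total = $1,772.99872692

$1,773.00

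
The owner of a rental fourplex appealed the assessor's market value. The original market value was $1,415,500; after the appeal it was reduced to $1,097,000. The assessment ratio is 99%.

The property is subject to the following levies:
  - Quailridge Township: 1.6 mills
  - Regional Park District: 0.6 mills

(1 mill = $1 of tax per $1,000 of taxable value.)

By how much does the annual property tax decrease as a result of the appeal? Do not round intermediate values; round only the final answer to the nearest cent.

$693.69

Old assessed value = $1,415,500 × 0.99 = $1,401,345
New assessed value = $1,097,000 × 0.99 = $1,086,030
Combined rate = 0.0016 + 0.0006 = 0.0022
Old tax = $1,401,345 × 0.0022 = $3,082.959
New tax = $1,086,030 × 0.0022 = $2,389.266
Reduction = $3,082.959 − $2,389.266 = $693.693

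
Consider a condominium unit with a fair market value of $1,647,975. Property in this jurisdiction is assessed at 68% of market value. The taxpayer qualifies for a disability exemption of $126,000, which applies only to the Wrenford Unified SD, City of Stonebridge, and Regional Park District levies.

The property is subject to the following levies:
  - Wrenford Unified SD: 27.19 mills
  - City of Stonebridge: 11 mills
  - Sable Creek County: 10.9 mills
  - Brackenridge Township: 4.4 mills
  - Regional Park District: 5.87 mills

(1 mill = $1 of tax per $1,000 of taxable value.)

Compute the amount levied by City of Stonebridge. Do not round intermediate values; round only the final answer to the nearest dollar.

Assessed value = $1,647,975 × 0.68 = $1,120,623
City of Stonebridge taxable value = $1,120,623 − $126,000 = $994,623
City of Stonebridge levy = $994,623 × 0.011 = $10,940.853

$10,941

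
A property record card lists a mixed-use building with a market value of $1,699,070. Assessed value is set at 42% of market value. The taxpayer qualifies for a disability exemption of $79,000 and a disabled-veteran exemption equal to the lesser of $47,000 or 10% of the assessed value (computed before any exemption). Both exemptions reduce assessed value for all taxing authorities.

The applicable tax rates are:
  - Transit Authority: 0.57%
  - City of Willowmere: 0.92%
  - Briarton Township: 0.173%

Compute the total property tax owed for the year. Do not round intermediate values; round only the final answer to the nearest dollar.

$9,772

Assessed value = $1,699,070 × 0.42 = $713,609.4
Disabled-veteran exemption = min($47,000, 10% × $713,609.4) = min($47,000, $71,360.94) = $47,000 (dollar cap binds)
Taxable value = $713,609.4 − $79,000 − $47,000 = $587,609.4
Transit Authority: $587,609.4 × 0.0057 = $3,349.37358
City of Willowmere: $587,609.4 × 0.0092 = $5,406.00648
Briarton Township: $587,609.4 × 0.00173 = $1,016.564262
Total = $9,771.944322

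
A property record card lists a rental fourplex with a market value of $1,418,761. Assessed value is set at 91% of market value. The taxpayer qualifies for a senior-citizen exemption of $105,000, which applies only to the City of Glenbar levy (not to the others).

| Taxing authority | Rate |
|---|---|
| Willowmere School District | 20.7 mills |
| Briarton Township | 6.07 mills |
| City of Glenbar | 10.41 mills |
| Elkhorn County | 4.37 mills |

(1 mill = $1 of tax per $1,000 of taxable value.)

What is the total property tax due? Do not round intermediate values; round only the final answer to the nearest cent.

Assessed value = $1,418,761 × 0.91 = $1,291,072.51
Willowmere School District: $1,291,072.51 × 0.0207 = $26,725.200957
Briarton Township: $1,291,072.51 × 0.00607 = $7,836.8101357
City of Glenbar: ($1,291,072.51 − $105,000) × 0.01041 = $1,186,072.51 × 0.01041 = $12,347.0148291
Elkhorn County: $1,291,072.51 × 0.00437 = $5,641.9868687
Total = $52,551.0127905

$52,551.01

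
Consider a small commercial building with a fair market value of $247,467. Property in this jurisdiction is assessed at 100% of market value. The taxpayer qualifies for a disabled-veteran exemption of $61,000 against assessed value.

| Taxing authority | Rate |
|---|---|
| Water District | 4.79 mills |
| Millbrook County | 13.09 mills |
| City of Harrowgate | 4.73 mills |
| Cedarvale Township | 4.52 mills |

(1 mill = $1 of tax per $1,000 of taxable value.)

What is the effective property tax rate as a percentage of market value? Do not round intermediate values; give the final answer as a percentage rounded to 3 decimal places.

2.044%

Assessed value = $247,467 × 1 = $247,467
Taxable value = $247,467 − $61,000 = $186,467
Water District: $186,467 × 0.00479 = $893.17693
Millbrook County: $186,467 × 0.01309 = $2,440.85303
City of Harrowgate: $186,467 × 0.00473 = $881.98891
Cedarvale Township: $186,467 × 0.00452 = $842.83084
Total tax = $5,058.84971
Effective rate = $5,058.84971 ÷ $247,467 = 2.044% of market value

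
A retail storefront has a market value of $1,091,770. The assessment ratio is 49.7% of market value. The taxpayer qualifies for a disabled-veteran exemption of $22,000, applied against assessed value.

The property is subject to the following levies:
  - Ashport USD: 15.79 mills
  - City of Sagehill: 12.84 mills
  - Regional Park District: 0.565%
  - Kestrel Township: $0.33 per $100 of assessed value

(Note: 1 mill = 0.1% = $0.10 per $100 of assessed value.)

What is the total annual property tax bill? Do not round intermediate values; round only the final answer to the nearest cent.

Assessed value = $1,091,770 × 0.497 = $542,609.69
Taxable value = $542,609.69 − $22,000 = $520,609.69
Ashport USD: $520,609.69 × 0.01579 = $8,220.4270051
City of Sagehill: $520,609.69 × 0.01284 = $6,684.6284196
Regional Park District: $520,609.69 × 0.00565 = $2,941.4447485
Kestrel Township: $520,609.69 × 0.0033 = $1,718.011977
Total = $19,564.5121502

$19,564.51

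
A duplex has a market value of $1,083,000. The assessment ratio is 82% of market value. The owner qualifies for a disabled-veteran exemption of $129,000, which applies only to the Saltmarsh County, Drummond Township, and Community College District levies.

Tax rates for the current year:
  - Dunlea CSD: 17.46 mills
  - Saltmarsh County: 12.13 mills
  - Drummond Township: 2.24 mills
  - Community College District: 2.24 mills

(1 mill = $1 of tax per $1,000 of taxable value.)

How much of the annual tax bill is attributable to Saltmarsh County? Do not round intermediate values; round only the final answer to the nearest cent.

$9,207.40

Assessed value = $1,083,000 × 0.82 = $888,060
Saltmarsh County taxable value = $888,060 − $129,000 = $759,060
Saltmarsh County levy = $759,060 × 0.01213 = $9,207.3978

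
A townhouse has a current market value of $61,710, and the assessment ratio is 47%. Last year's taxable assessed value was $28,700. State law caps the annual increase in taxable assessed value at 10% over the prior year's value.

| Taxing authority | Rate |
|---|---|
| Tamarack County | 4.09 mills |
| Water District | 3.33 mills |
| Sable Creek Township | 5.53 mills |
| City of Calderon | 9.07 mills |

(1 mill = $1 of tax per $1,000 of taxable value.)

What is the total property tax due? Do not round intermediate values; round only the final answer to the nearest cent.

Uncapped assessed value = $61,710 × 0.47 = $29,003.7
Cap limit = $28,700 × 1.1 = $31,570
Taxable assessed value = min($29,003.7, $31,570) = $29,003.7 (cap does not bind)
Tamarack County: $29,003.7 × 0.00409 = $118.625133
Water District: $29,003.7 × 0.00333 = $96.582321
Sable Creek Township: $29,003.7 × 0.00553 = $160.390461
City of Calderon: $29,003.7 × 0.00907 = $263.063559
Total = $638.661474

$638.66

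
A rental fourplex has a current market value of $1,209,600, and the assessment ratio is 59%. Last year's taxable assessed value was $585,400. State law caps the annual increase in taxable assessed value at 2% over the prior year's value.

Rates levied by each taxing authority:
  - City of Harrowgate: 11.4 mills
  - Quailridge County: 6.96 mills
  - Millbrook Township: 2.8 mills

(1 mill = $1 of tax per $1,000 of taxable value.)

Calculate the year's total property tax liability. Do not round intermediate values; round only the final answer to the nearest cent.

Uncapped assessed value = $1,209,600 × 0.59 = $713,664
Cap limit = $585,400 × 1.02 = $597,108
Taxable assessed value = min($713,664, $597,108) = $597,108 (cap binds)
City of Harrowgate: $597,108 × 0.0114 = $6,807.0312
Quailridge County: $597,108 × 0.00696 = $4,155.87168
Millbrook Township: $597,108 × 0.0028 = $1,671.9024
Total = $12,634.80528

$12,634.81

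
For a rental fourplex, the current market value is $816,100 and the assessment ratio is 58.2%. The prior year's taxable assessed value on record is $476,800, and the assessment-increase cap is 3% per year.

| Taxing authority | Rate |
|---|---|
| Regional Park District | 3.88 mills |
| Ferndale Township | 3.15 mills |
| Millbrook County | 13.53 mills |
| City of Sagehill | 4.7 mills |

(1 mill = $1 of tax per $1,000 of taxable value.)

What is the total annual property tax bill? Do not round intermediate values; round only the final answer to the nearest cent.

Uncapped assessed value = $816,100 × 0.582 = $474,970.2
Cap limit = $476,800 × 1.03 = $491,104
Taxable assessed value = min($474,970.2, $491,104) = $474,970.2 (cap does not bind)
Regional Park District: $474,970.2 × 0.00388 = $1,842.884376
Ferndale Township: $474,970.2 × 0.00315 = $1,496.15613
Millbrook County: $474,970.2 × 0.01353 = $6,426.346806
City of Sagehill: $474,970.2 × 0.0047 = $2,232.35994
Total = $11,997.747252

$11,997.75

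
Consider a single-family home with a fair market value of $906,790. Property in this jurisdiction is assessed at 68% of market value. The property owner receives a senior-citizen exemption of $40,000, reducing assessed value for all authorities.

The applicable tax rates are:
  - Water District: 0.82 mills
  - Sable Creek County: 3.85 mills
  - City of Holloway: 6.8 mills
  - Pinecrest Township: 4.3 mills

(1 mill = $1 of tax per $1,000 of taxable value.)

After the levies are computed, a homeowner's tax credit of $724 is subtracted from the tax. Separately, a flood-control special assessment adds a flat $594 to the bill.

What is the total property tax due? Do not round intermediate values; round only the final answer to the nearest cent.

Assessed value = $906,790 × 0.68 = $616,617.2
Taxable value = $616,617.2 − $40,000 = $576,617.2
Water District: $576,617.2 × 0.00082 = $472.826104
Sable Creek County: $576,617.2 × 0.00385 = $2,219.97622
City of Holloway: $576,617.2 × 0.0068 = $3,920.99696
Pinecrest Township: $576,617.2 × 0.0043 = $2,479.45396
Levies subtotal = $9,093.253244
After credit = $9,093.253244 − $724 = $8,369.253244
Total = $8,369.253244 + $594 = $8,963.253244

$8,963.25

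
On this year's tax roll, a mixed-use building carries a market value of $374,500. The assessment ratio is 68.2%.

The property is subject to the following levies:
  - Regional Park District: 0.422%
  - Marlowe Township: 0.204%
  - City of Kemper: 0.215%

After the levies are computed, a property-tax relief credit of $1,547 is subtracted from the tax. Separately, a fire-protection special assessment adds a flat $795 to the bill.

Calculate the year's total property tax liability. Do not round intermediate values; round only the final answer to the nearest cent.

Assessed value = $374,500 × 0.682 = $255,409
Regional Park District: $255,409 × 0.00422 = $1,077.82598
Marlowe Township: $255,409 × 0.00204 = $521.03436
City of Kemper: $255,409 × 0.00215 = $549.12935
Levies subtotal = $2,147.98969
After credit = $2,147.98969 − $1,547 = $600.98969
Total = $600.98969 + $795 = $1,395.98969

$1,395.99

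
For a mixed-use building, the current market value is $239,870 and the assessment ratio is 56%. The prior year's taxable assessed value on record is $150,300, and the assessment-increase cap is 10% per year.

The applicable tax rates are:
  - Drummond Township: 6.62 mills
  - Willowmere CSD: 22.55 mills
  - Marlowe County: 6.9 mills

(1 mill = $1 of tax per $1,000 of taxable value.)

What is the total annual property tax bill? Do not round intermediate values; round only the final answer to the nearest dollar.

Uncapped assessed value = $239,870 × 0.56 = $134,327.2
Cap limit = $150,300 × 1.1 = $165,330
Taxable assessed value = min($134,327.2, $165,330) = $134,327.2 (cap does not bind)
Drummond Township: $134,327.2 × 0.00662 = $889.246064
Willowmere CSD: $134,327.2 × 0.02255 = $3,029.07836
Marlowe County: $134,327.2 × 0.0069 = $926.85768
Total = $4,845.182104

$4,845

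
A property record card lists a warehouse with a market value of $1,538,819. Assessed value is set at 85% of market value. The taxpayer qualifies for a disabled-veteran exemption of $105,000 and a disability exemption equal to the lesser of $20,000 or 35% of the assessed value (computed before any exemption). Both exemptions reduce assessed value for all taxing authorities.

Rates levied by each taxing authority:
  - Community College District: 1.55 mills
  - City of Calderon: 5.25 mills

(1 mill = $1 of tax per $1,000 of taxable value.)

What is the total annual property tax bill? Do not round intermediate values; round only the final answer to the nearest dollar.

Assessed value = $1,538,819 × 0.85 = $1,307,996.15
Disability exemption = min($20,000, 35% × $1,307,996.15) = min($20,000, $457,798.6525) = $20,000 (dollar cap binds)
Taxable value = $1,307,996.15 − $105,000 − $20,000 = $1,182,996.15
Community College District: $1,182,996.15 × 0.00155 = $1,833.6440325
City of Calderon: $1,182,996.15 × 0.00525 = $6,210.7297875
Total = $8,044.37382

$8,044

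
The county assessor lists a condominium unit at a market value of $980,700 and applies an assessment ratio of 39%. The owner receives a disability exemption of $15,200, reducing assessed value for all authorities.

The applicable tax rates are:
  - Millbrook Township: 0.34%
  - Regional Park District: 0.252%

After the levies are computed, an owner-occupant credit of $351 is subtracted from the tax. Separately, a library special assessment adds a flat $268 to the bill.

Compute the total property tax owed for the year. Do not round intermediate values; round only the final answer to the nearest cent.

Assessed value = $980,700 × 0.39 = $382,473
Taxable value = $382,473 − $15,200 = $367,273
Millbrook Township: $367,273 × 0.0034 = $1,248.7282
Regional Park District: $367,273 × 0.00252 = $925.52796
Levies subtotal = $2,174.25616
After credit = $2,174.25616 − $351 = $1,823.25616
Total = $1,823.25616 + $268 = $2,091.25616

$2,091.26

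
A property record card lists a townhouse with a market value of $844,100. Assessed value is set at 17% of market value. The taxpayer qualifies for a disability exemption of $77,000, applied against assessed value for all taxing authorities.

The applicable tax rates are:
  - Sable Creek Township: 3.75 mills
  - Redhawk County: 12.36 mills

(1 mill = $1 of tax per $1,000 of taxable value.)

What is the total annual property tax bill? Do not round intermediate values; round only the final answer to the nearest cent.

$1,071.27

Assessed value = $844,100 × 0.17 = $143,497
Taxable value = $143,497 − $77,000 = $66,497
Sable Creek Township: $66,497 × 0.00375 = $249.36375
Redhawk County: $66,497 × 0.01236 = $821.90292
Total = $249.36375 + $821.90292 = $1,071.26667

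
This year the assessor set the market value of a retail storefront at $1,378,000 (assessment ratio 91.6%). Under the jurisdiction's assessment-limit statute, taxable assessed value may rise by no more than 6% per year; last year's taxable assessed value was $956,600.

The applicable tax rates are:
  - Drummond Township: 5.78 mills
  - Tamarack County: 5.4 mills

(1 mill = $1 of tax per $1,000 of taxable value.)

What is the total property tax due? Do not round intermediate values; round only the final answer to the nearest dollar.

$11,336

Uncapped assessed value = $1,378,000 × 0.916 = $1,262,248
Cap limit = $956,600 × 1.06 = $1,013,996
Taxable assessed value = min($1,262,248, $1,013,996) = $1,013,996 (cap binds)
Drummond Township: $1,013,996 × 0.00578 = $5,860.89688
Tamarack County: $1,013,996 × 0.0054 = $5,475.5784
Total = $11,336.47528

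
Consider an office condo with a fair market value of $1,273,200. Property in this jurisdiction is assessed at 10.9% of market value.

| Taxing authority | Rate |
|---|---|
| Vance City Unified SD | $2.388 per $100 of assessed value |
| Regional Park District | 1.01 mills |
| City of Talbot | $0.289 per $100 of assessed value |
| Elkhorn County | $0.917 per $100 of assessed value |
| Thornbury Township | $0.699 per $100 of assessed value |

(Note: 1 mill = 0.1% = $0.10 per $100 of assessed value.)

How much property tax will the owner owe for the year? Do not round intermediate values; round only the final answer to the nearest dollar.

$6,098

Assessed value = $1,273,200 × 0.109 = $138,778.8
Vance City Unified SD: $138,778.8 × 0.02388 = $3,314.037744
Regional Park District: $138,778.8 × 0.00101 = $140.166588
City of Talbot: $138,778.8 × 0.00289 = $401.070732
Elkhorn County: $138,778.8 × 0.00917 = $1,272.601596
Thornbury Township: $138,778.8 × 0.00699 = $970.063812
Total = $6,097.940472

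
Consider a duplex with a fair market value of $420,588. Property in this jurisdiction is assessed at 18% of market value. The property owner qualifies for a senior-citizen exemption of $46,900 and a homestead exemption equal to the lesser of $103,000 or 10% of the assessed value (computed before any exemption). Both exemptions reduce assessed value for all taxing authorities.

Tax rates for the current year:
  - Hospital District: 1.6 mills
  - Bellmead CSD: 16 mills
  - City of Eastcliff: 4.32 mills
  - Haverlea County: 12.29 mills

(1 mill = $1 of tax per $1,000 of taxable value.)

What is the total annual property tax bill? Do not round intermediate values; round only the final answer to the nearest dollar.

Assessed value = $420,588 × 0.18 = $75,705.84
Homestead exemption = min($103,000, 10% × $75,705.84) = min($103,000, $7,570.584) = $7,570.584 (percentage binds)
Taxable value = $75,705.84 − $46,900 − $7,570.584 = $21,235.256
Hospital District: $21,235.256 × 0.0016 = $33.9764096
Bellmead CSD: $21,235.256 × 0.016 = $339.764096
City of Eastcliff: $21,235.256 × 0.00432 = $91.73630592
Haverlea County: $21,235.256 × 0.01229 = $260.98129624
Total = $726.45810776

$726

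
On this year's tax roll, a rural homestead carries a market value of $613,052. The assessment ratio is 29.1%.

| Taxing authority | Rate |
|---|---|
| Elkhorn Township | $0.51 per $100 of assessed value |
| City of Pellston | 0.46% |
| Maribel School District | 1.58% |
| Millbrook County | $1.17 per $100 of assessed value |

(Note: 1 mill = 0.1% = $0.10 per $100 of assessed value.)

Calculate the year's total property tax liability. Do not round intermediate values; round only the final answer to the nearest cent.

Assessed value = $613,052 × 0.291 = $178,398.132
Elkhorn Township: $178,398.132 × 0.0051 = $909.8304732
City of Pellston: $178,398.132 × 0.0046 = $820.6314072
Maribel School District: $178,398.132 × 0.0158 = $2,818.6904856
Millbrook County: $178,398.132 × 0.0117 = $2,087.2581444
Total = $6,636.4105104

$6,636.41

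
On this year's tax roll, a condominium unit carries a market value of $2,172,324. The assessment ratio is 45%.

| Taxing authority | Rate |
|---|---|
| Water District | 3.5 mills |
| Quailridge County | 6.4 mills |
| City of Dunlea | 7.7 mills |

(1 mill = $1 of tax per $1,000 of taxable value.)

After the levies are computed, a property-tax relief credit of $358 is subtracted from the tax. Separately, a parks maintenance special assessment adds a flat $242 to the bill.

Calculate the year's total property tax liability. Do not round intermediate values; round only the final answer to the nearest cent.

$17,088.81

Assessed value = $2,172,324 × 0.45 = $977,545.8
Water District: $977,545.8 × 0.0035 = $3,421.4103
Quailridge County: $977,545.8 × 0.0064 = $6,256.29312
City of Dunlea: $977,545.8 × 0.0077 = $7,527.10266
Levies subtotal = $17,204.80608
After credit = $17,204.80608 − $358 = $16,846.80608
Total = $16,846.80608 + $242 = $17,088.80608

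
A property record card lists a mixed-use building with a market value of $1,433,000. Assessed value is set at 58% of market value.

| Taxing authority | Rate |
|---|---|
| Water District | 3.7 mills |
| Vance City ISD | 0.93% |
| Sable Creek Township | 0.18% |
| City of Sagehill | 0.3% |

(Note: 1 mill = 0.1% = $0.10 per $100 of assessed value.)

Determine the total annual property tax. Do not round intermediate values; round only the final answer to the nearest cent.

$14,794.29

Assessed value = $1,433,000 × 0.58 = $831,140
Water District: $831,140 × 0.0037 = $3,075.218
Vance City ISD: $831,140 × 0.0093 = $7,729.602
Sable Creek Township: $831,140 × 0.0018 = $1,496.052
City of Sagehill: $831,140 × 0.003 = $2,493.42
Total = $14,794.292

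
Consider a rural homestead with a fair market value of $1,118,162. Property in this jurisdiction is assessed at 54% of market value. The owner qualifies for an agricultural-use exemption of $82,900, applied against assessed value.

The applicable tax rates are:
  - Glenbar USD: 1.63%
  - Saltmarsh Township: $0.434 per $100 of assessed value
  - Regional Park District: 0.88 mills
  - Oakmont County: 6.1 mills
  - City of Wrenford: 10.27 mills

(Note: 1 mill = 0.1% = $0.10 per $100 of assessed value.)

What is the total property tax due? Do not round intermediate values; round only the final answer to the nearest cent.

$19,737.18

Assessed value = $1,118,162 × 0.54 = $603,807.48
Taxable value = $603,807.48 − $82,900 = $520,907.48
Glenbar USD: $520,907.48 × 0.0163 = $8,490.791924
Saltmarsh Township: $520,907.48 × 0.00434 = $2,260.7384632
Regional Park District: $520,907.48 × 0.00088 = $458.3985824
Oakmont County: $520,907.48 × 0.0061 = $3,177.535628
City of Wrenford: $520,907.48 × 0.01027 = $5,349.7198196
Total = $19,737.1844172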